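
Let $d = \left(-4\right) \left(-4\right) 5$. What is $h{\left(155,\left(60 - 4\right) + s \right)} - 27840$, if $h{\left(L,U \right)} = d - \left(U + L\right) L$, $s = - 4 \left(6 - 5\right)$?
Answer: $-59845$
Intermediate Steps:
$d = 80$ ($d = 16 \cdot 5 = 80$)
$s = -4$ ($s = \left(-4\right) 1 = -4$)
$h{\left(L,U \right)} = 80 - L \left(L + U\right)$ ($h{\left(L,U \right)} = 80 - \left(U + L\right) L = 80 - \left(L + U\right) L = 80 - L \left(L + U\right)$)
$h{\left(155,\left(60 - 4\right) + s \right)} - 27840 = \left(80 - 155^{2} - 155 \left(\left(60 - 4\right) - 4\right)\right) - 27840 = \left(80 - 24025 - 155 \left(56 - 4\right)\right) - 27840 = \left(80 - 24025 - 155 \cdot 52\right) - 27840 = \left(80 - 24025 - 8060\right) - 27840 = -32005 - 27840 = -59845$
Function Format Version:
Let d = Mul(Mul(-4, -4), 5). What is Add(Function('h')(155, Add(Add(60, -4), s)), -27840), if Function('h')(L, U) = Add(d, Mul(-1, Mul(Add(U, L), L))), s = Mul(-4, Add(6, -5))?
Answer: -59845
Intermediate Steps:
d = 80 (d = Mul(16, 5) = 80)
s = -4 (s = Mul(-4, 1) = -4)
Function('h')(L, U) = Add(80, Mul(-1, L, Add(L, U))) (Function('h')(L, U) = Add(80, Mul(-1, Mul(Add(U, L), L))) = Add(80, Mul(-1, Mul(Add(L, U), L))) = Add(80, Mul(-1, Mul(L, Add(L, U)))) = Add(80, Mul(-1, L, Add(L, U))))
Add(Function('h')(155, Add(Add(60, -4), s)), -27840) = Add(Add(80, Mul(-1, Pow(155, 2)), Mul(-1, 155, Add(Add(60, -4), -4))), -27840) = Add(Add(80, Mul(-1, 24025), Mul(-1, 155, Add(56, -4))), -27840) = Add(Add(80, -24025, Mul(-1, 155, 52)), -27840) = Add(Add(80, -24025, -8060), -27840) = Add(-32005, -27840) = -59845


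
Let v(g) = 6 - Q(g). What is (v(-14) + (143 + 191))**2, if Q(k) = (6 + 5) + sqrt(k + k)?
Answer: 108213 - 1316*I*sqrt(7) ≈ 1.0821e+5 - 3481.8*I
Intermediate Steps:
Q(k) = 11 + sqrt(2)*sqrt(k) (Q(k) = 11 + sqrt(2*k) = 11 + sqrt(2)*sqrt(k))
v(g) = -5 - sqrt(2)*sqrt(g) (v(g) = 6 - (11 + sqrt(2)*sqrt(g)) = 6 + (-11 - sqrt(2)*sqrt(g)) = -5 - sqrt(2)*sqrt(g))
(v(-14) + (143 + 191))**2 = ((-5 - sqrt(2)*sqrt(-14)) + (143 + 191))**2 = ((-5 - sqrt(2)*I*sqrt(14)) + 334)**2 = ((-5 - 2*I*sqrt(7)) + 334)**2 = (329 - 2*I*sqrt(7))**2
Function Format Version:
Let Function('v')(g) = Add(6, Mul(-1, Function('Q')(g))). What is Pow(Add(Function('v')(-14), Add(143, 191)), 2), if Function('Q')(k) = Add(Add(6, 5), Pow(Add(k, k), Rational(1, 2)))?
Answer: Add(108213, Mul(-1316, I, Pow(7, Rational(1, 2)))) ≈ Add(1.0821e+5, Mul(-3481.8, I))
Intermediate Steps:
Function('Q')(k) = Add(11, Mul(Pow(2, Rational(1, 2)), Pow(k, Rational(1, 2)))) (Function('Q')(k) = Add(11, Pow(Mul(2, k), Rational(1, 2))) = Add(11, Mul(Pow(2, Rational(1, 2)), Pow(k, Rational(1, 2)))))
Function('v')(g) = Add(-5, Mul(-1, Pow(2, Rational(1, 2)), Pow(g, Rational(1, 2)))) (Function('v')(g) = Add(6, Mul(-1, Add(11, Mul(Pow(2, Rational(1, 2)), Pow(g, Rational(1, 2)))))) = Add(6, Add(-11, Mul(-1, Pow(2, Rational(1, 2)), Pow(g, Rational(1, 2))))) = Add(-5, Mul(-1, Pow(2, Rational(1, 2)), Pow(g, Rational(1, 2)))))
Pow(Add(Function('v')(-14), Add(143, 191)), 2) = Pow(Add(Add(-5, Mul(-1, Pow(2, Rational(1, 2)), Pow(-14, Rational(1, 2)))), Add(143, 191)), 2) = Pow(Add(Add(-5, Mul(-1, Pow(2, Rational(1, 2)), Mul(I, Pow(14, Rational(1, 2))))), 334), 2) = Pow(Add(Add(-5, Mul(-2, I, Pow(7, Rational(1, 2)))), 334), 2) = Pow(Add(329, Mul(-2, I, Pow(7, Rational(1, 2)))), 2)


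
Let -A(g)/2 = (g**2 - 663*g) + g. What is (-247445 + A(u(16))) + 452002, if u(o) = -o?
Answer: 182861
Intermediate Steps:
A(g) = -2*g**2 + 1324*g (A(g) = -2*((g**2 - 663*g) + g) = -2*(g**2 - 662*g) = -2*g**2 + 1324*g)
(-247445 + A(u(16))) + 452002 = (-247445 + 2*(-1*16)*(662 - (-1)*16)) + 452002 = (-247445 + 2*(-16)*(662 - 1*(-16))) + 452002 = (-247445 + 2*(-16)*(662 + 16)) + 452002 = (-247445 + 2*(-16)*678) + 452002 = (-247445 - 21696) + 452002 = -269141 + 452002 = 182861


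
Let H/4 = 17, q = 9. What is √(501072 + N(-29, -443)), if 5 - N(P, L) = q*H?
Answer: √500465 ≈ 707.44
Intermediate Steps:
H = 68 (H = 4*17 = 68)
N(P, L) = -607 (N(P, L) = 5 - 9*68 = 5 - 1*612 = 5 - 612 = -607)
√(501072 + N(-29, -443)) = √(501072 - 607) = √500465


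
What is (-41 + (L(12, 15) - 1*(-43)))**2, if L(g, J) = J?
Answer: 289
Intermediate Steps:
(-41 + (L(12, 15) - 1*(-43)))**2 = (-41 + (15 - 1*(-43)))**2 = (-41 + (15 + 43))**2 = (-41 + 58)**2 = 17**2 = 289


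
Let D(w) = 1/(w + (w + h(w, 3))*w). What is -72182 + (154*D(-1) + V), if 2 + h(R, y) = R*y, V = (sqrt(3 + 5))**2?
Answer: -360716/5 ≈ -72143.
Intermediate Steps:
V = 8 (V = (sqrt(8))**2 = (2*sqrt(2))**2 = 8)
h(R, y) = -2 + R*y
D(w) = 1/(w + w*(-2 + 4*w)) (D(w) = 1/(w + (w + (-2 + w*3))*w) = 1/(w + (w + (-2 + 3*w))*w) = 1/(w + (-2 + 4*w)*w) = 1/(w + w*(-2 + 4*w)))
-72182 + (154*D(-1) + V) = -72182 + (154*(1/((-1)*(-1 + 4*(-1)))) + 8) = -72182 + (154*(-1/(-1 - 4)) + 8) = -72182 + (154*(-1/(-5)) + 8) = -72182 + (154*(-1*(-1/5)) + 8) = -72182 + (154*(1/5) + 8) = -72182 + (154/5 + 8) = -72182 + 194/5 = -360716/5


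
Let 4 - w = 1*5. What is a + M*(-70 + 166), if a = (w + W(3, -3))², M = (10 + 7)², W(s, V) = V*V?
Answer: 27808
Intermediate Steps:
W(s, V) = V²
M = 289 (M = 17² = 289)
w = -1 (w = 4 - 5 = -1)
a = 64 (a = (-1 + (-3)²)² = (-1 + 9)² = 8² = 64)
a + M*(-70 + 166) = 64 + 289*(-70 + 166) = 64 + 289*96 = 64 + 27744 = 27808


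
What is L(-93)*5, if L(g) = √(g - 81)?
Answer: 5*I*√174 ≈ 65.955*I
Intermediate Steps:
L(g) = √(-81 + g)
L(-93)*5 = √(-81 - 93)*5 = √(-174)*5 = (I*√174)*5 = 5*I*√174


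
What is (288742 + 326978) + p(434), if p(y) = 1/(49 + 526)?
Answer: 354039001/575 ≈ 6.1572e+5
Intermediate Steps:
p(y) = 1/575
(288742 + 326978) + p(434) = (288742 + 326978) + 1/575 = 615720 + 1/575 = 354039001/575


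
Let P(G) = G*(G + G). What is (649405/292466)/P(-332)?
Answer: 649405/64473544768 ≈ 1.0072e-5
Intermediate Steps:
P(G) = 2*G² (P(G) = G*(2*G) = 2*G²)
(649405/292466)/P(-332) = (649405/292466)/((2*(-332)²)) = (649405*(1/292466))/((2*110224)) = (649405/292466)/220448 = (649405/292466)*(1/220448) = 649405/64473544768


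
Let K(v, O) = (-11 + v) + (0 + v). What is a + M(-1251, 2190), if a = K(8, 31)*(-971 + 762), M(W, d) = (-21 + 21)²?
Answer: -1045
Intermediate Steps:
K(v, O) = -11 + 2*v (K(v, O) = (-11 + v) + v = -11 + 2*v)
M(W, d) = 0 (M(W, d) = 0² = 0)
a = -1045 (a = (-11 + 2*8)*(-971 + 762) = (-11 + 16)*(-209) = 5*(-209) = -1045)
a + M(-1251, 2190) = -1045 + 0 = -1045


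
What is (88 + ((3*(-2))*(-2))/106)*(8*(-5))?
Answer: -186800/53 ≈ -3524.5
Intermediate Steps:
(88 + ((3*(-2))*(-2))/106)*(8*(-5)) = (88 - 6*(-2)*(1/106))*(-40) = (88 + 12*(1/106))*(-40) = (88 + 6/53)*(-40) = (4670/53)*(-40) = -186800/53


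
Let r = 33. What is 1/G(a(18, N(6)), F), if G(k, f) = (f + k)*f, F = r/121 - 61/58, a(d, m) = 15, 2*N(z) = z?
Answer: -407044/4509281 ≈ -0.090268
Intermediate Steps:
N(z) = z/2
F = -497/638 (F = 33/121 - 61/58 = 33*(1/121) - 61*1/58 = 3/11 - 61/58 = -497/638 ≈ -0.77900)
G(k, f) = f*(f + k)
1/G(a(18, N(6)), F) = 1/(-497*(-497/638 + 15)/638) = 1/(-497/638*9073/638) = 1/(-4509281/407044) = -407044/4509281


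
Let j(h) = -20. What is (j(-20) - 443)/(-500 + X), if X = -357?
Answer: 463/857 ≈ 0.54026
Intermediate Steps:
(j(-20) - 443)/(-500 + X) = (-20 - 443)/(-500 - 357) = -463/(-857) = -463*(-1/857) = 463/857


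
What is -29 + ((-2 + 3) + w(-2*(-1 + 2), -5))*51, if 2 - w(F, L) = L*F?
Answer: -386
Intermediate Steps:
w(F, L) = 2 - F*L (w(F, L) = 2 - L*F = 2 - F*L)
-29 + ((-2 + 3) + w(-2*(-1 + 2), -5))*51 = -29 + ((-2 + 3) + (2 - 1*(-2*(-1 + 2))*(-5)))*51 = -29 + (1 + (2 - 1*(-2*1)*(-5)))*51 = -29 + (1 + (2 - 1*(-2)*(-5)))*51 = -29 + (1 + (2 - 10))*51 = -29 + (1 - 8)*51 = -29 - 7*51 = -29 - 357 = -386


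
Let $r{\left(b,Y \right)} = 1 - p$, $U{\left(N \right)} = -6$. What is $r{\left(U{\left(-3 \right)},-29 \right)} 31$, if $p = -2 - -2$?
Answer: $31$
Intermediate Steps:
$p = 0$ ($p = -2 + 2 = 0$)
$r{\left(b,Y \right)} = 1$ ($r{\left(b,Y \right)} = 1 - 0 = 1 + 0 = 1$)
$r{\left(U{\left(-3 \right)},-29 \right)} 31 = 1 \cdot 31 = 31$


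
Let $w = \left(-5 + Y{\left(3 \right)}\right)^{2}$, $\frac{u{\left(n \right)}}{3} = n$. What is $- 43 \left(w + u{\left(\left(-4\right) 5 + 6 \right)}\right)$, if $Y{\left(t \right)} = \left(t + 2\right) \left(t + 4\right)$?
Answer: $-36894$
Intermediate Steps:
$Y{\left(t \right)} = \left(2 + t\right) \left(4 + t\right)$
$u{\left(n \right)} = 3 n$
$w = 900$ ($w = \left(-5 + \left(8 + 3^{2} + 6 \cdot 3\right)\right)^{2} = \left(-5 + \left(8 + 9 + 18\right)\right)^{2} = \left(-5 + 35\right)^{2} = 30^{2} = 900$)
$- 43 \left(w + u{\left(\left(-4\right) 5 + 6 \right)}\right) = - 43 \left(900 + 3 \left(\left(-4\right) 5 + 6\right)\right) = - 43 \left(900 + 3 \left(-20 + 6\right)\right) = - 43 \left(900 + 3 \left(-14\right)\right) = - 43 \left(900 - 42\right) = \left(-43\right) 858 = -36894$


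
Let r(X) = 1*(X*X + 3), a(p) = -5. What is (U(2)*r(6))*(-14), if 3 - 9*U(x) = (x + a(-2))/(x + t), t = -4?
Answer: -91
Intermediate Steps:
r(X) = 3 + X² (r(X) = 1*(X² + 3) = 1*(3 + X²) = 3 + X²)
U(x) = ⅓ - (-5 + x)/(9*(-4 + x)) (U(x) = ⅓ - (x - 5)/(9*(x - 4)) = ⅓ - (-5 + x)/(9*(-4 + x)))
(U(2)*r(6))*(-14) = (((-7 + 2*2)/(9*(-4 + 2)))*(3 + 6²))*(-14) = (((⅑)*(-7 + 4)/(-2))*(3 + 36))*(-14) = (((⅑)*(-½)*(-3))*39)*(-14) = ((⅙)*39)*(-14) = (13/2)*(-14) = -91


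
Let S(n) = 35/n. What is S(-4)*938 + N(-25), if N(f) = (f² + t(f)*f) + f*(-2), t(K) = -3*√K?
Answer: -15065/2 + 375*I ≈ -7532.5 + 375.0*I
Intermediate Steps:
N(f) = f² - 3*f^(3/2) - 2*f (N(f) = (f² + (-3*√f)*f) + f*(-2) = (f² - 3*f^(3/2)) - 2*f = f² - 3*f^(3/2) - 2*f)
S(-4)*938 + N(-25) = (35/(-4))*938 - 1*(-25)*(2 - 1*(-25) + 3*√(-25)) = (35*(-¼))*938 - 1*(-25)*(2 + 25 + 3*(5*I)) = -35/4*938 - 1*(-25)*(2 + 25 + 15*I) = -16415/2 - 1*(-25)*(27 + 15*I) = -16415/2 + (675 + 375*I) = -15065/2 + 375*I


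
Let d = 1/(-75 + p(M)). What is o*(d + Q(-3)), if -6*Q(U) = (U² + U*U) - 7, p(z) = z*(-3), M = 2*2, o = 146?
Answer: -7811/29 ≈ -269.34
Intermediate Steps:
M = 4
p(z) = -3*z
Q(U) = 7/6 - U²/3 (Q(U) = -((U² + U*U) - 7)/6 = -((U² + U²) - 7)/6 = -(2*U² - 7)/6 = -(-7 + 2*U²)/6 = 7/6 - U²/3)
d = -1/87 (d = 1/(-75 - 3*4) = 1/(-75 - 12) = 1/(-87) = -1/87 ≈ -0.011494)
o*(d + Q(-3)) = 146*(-1/87 + (7/6 - ⅓*(-3)²)) = 146*(-1/87 + (7/6 - ⅓*9)) = 146*(-1/87 + (7/6 - 3)) = 146*(-1/87 - 11/6) = 146*(-107/58) = -7811/29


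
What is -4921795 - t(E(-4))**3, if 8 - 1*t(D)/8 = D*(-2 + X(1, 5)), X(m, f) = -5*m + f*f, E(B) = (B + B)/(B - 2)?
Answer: -2824643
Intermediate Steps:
E(B) = 2*B/(-2 + B) (E(B) = (2*B)/(-2 + B) = 2*B/(-2 + B))
X(m, f) = f**2 - 5*m (X(m, f) = -5*m + f**2 = f**2 - 5*m)
t(D) = 64 - 144*D (t(D) = 64 - 8*D*(-2 + (5**2 - 5*1)) = 64 - 8*D*(-2 + (25 - 5)) = 64 - 8*D*(-2 + 20) = 64 - 8*D*18 = 64 - 144*D)
-4921795 - t(E(-4))**3 = -4921795 - (64 - 288*(-4)/(-2 - 4))**3 = -4921795 - (64 - 288*(-4)/(-6))**3 = -4921795 - (64 - 288*(-4)*(-1)/6)**3 = -4921795 - (64 - 144*4/3)**3 = -4921795 - (64 - 192)**3 = -4921795 - 1*(-128)**3 = -4921795 - 1*(-2097152) = -4921795 + 2097152 = -2824643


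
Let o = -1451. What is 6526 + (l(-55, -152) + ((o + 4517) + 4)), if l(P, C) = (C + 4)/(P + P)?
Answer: 527854/55 ≈ 9597.3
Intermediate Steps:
l(P, C) = (4 + C)/(2*P) (l(P, C) = (4 + C)/((2*P)) = (4 + C)*(1/(2*P)) = (4 + C)/(2*P))
6526 + (l(-55, -152) + ((o + 4517) + 4)) = 6526 + ((½)*(4 - 152)/(-55) + ((-1451 + 4517) + 4)) = 6526 + ((½)*(-1/55)*(-148) + (3066 + 4)) = 6526 + (74/55 + 3070) = 6526 + 168924/55 = 527854/55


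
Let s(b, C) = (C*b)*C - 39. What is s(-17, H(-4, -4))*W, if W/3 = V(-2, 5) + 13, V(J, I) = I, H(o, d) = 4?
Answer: -16794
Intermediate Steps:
W = 54 (W = 3*(5 + 13) = 3*18 = 54)
s(b, C) = -39 + b*C**2 (s(b, C) = b*C**2 - 39 = -39 + b*C**2)
s(-17, H(-4, -4))*W = (-39 - 17*4**2)*54 = (-39 - 17*16)*54 = (-39 - 272)*54 = -311*54 = -16794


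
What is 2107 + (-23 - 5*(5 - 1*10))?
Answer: 2109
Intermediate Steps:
2107 + (-23 - 5*(5 - 1*10)) = 2107 + (-23 - 5*(5 - 10)) = 2107 + (-23 - 5*(-5)) = 2107 + (-23 + 25) = 2107 + 2 = 2109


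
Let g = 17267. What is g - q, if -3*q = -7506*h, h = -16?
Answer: 57299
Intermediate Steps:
q = -40032 (q = -(-2502)*(-16) = -⅓*120096 = -40032)
g - q = 17267 - 1*(-40032) = 17267 + 40032 = 57299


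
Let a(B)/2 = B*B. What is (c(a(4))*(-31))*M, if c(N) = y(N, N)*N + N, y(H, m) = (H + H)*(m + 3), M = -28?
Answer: 62246016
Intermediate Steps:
a(B) = 2*B² (a(B) = 2*(B*B) = 2*B²)
y(H, m) = 2*H*(3 + m) (y(H, m) = (2*H)*(3 + m) = 2*H*(3 + m))
c(N) = N + 2*N²*(3 + N) (c(N) = (2*N*(3 + N))*N + N = 2*N²*(3 + N) + N = N + 2*N²*(3 + N))
(c(a(4))*(-31))*M = (((2*4²)*(1 + 2*(2*4²)*(3 + 2*4²)))*(-31))*(-28) = (((2*16)*(1 + 2*(2*16)*(3 + 2*16)))*(-31))*(-28) = ((32*(1 + 2*32*(3 + 32)))*(-31))*(-28) = ((32*(1 + 2*32*35))*(-31))*(-28) = ((32*(1 + 2240))*(-31))*(-28) = ((32*2241)*(-31))*(-28) = (71712*(-31))*(-28) = -2223072*(-28) = 62246016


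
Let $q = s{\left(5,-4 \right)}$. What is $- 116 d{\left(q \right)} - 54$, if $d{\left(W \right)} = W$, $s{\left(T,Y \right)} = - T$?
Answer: $526$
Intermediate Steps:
$q = -5$ ($q = \left(-1\right) 5 = -5$)
$- 116 d{\left(q \right)} - 54 = \left(-116\right) \left(-5\right) - 54 = 580 - 54 = 526$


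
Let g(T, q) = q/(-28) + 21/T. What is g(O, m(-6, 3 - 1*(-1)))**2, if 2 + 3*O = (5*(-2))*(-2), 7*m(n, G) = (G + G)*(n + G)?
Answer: 123201/9604 ≈ 12.828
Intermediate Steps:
m(n, G) = 2*G*(G + n)/7 (m(n, G) = ((G + G)*(n + G))/7 = ((2*G)*(G + n))/7 = (2*G*(G + n))/7 = 2*G*(G + n)/7)
O = 6 (O = -2/3 + ((5*(-2))*(-2))/3 = -2/3 + (-10*(-2))/3 = -2/3 + (1/3)*20 = -2/3 + 20/3 = 6)
g(T, q) = 21/T - q/28 (g(T, q) = q*(-1/28) + 21/T = -q/28 + 21/T = 21/T - q/28)
g(O, m(-6, 3 - 1*(-1)))**2 = (21/6 - (3 - 1*(-1))*((3 - 1*(-1)) - 6)/98)**2 = (21*(1/6) - (3 + 1)*((3 + 1) - 6)/98)**2 = (7/2 - 4*(4 - 6)/98)**2 = (7/2 - 4*(-2)/98)**2 = (7/2 - 1/28*(-16/7))**2 = (7/2 + 4/49)**2 = (351/98)**2 = 123201/9604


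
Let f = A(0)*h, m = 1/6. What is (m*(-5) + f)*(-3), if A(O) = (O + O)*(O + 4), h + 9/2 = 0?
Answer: 5/2 ≈ 2.5000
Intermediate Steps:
h = -9/2 (h = -9/2 + 0 = -9/2 ≈ -4.5000)
m = ⅙ ≈ 0.16667
A(O) = 2*O*(4 + O) (A(O) = (2*O)*(4 + O) = 2*O*(4 + O))
f = 0 (f = (2*0*(4 + 0))*(-9/2) = (2*0*4)*(-9/2) = 0*(-9/2) = 0)
(m*(-5) + f)*(-3) = ((⅙)*(-5) + 0)*(-3) = (-⅚ + 0)*(-3) = -⅚*(-3) = 5/2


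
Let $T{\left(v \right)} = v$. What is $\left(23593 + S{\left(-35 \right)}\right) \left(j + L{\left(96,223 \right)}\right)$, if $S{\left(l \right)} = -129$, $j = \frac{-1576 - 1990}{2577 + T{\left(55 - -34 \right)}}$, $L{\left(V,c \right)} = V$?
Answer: $\frac{2960804840}{1333} \approx 2.2212 \cdot 10^{6}$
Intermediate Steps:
$j = - \frac{1783}{1333}$ ($j = \frac{-1576 - 1990}{2577 + \left(55 - -34\right)} = - \frac{3566}{2577 + \left(55 + 34\right)} = - \frac{3566}{2577 + 89} = - \frac{3566}{2666} = \left(-3566\right) \frac{1}{2666} = - \frac{1783}{1333} \approx -1.3376$)
$\left(23593 + S{\left(-35 \right)}\right) \left(j + L{\left(96,223 \right)}\right) = \left(23593 - 129\right) \left(- \frac{1783}{1333} + 96\right) = 23464 \cdot \frac{126185}{1333} = \frac{2960804840}{1333}$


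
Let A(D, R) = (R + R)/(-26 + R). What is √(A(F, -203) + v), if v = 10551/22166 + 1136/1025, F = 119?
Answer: √3635238020959908146/1040582870 ≈ 1.8323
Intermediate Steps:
A(D, R) = 2*R/(-26 + R) (A(D, R) = (2*R)/(-26 + R) = 2*R/(-26 + R))
v = 35995351/22720150 (v = 10551*(1/22166) + 1136*(1/1025) = 10551/22166 + 1136/1025 = 35995351/22720150 ≈ 1.5843)
√(A(F, -203) + v) = √(2*(-203)/(-26 - 203) + 35995351/22720150) = √(2*(-203)/(-229) + 35995351/22720150) = √(2*(-203)*(-1/229) + 35995351/22720150) = √(406/229 + 35995351/22720150) = √(17467316279/5202914350) = √3635238020959908146/1040582870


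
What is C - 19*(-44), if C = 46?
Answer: 882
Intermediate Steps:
C - 19*(-44) = 46 - 19*(-44) = 46 + 836 = 882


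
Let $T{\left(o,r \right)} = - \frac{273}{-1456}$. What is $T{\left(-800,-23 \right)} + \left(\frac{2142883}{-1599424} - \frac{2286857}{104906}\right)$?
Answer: $- \frac{1925497392107}{83894587072} \approx -22.951$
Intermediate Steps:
$T{\left(o,r \right)} = \frac{3}{16}$ ($T{\left(o,r \right)} = \left(-273\right) \left(- \frac{1}{1456}\right) = \frac{3}{16}$)
$T{\left(-800,-23 \right)} + \left(\frac{2142883}{-1599424} - \frac{2286857}{104906}\right) = \frac{3}{16} + \left(\frac{2142883}{-1599424} - \frac{2286857}{104906}\right) = \frac{3}{16} + \left(2142883 \left(- \frac{1}{1599424}\right) - \frac{2286857}{104906}\right) = \frac{3}{16} - \frac{1941227627183}{83894587072} = - \frac{1925497392107}{83894587072}$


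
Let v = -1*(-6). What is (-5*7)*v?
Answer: -210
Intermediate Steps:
v = 6
(-5*7)*v = -5*7*6 = -35*6 = -210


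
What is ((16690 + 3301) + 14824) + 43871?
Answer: 78686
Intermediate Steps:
((16690 + 3301) + 14824) + 43871 = (19991 + 14824) + 43871 = 34815 + 43871 = 78686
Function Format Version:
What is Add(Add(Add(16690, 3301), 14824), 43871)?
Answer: 78686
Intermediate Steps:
Add(Add(Add(16690, 3301), 14824), 43871) = Add(Add(19991, 14824), 43871) = Add(34815, 43871) = 78686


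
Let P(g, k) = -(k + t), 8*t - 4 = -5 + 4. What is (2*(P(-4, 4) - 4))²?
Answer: 4489/16 ≈ 280.56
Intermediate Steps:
t = 3/8 (t = ½ + (-5 + 4)/8 = ½ + (⅛)*(-1) = ½ - ⅛ = 3/8 ≈ 0.37500)
P(g, k) = -3/8 - k (P(g, k) = -(k + 3/8) = -(3/8 + k) = -3/8 - k)
(2*(P(-4, 4) - 4))² = (2*((-3/8 - 1*4) - 4))² = (2*((-3/8 - 4) - 4))² = (2*(-35/8 - 4))² = (2*(-67/8))² = (-67/4)² = 4489/16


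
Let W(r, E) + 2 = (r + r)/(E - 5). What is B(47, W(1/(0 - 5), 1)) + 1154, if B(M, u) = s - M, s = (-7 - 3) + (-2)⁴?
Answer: 1113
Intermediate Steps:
s = 6 (s = -10 + 16 = 6)
W(r, E) = -2 + 2*r/(-5 + E) (W(r, E) = -2 + (r + r)/(E - 5) = -2 + (2*r)/(-5 + E) = -2 + 2*r/(-5 + E))
B(M, u) = 6 - M
B(47, W(1/(0 - 5), 1)) + 1154 = (6 - 1*47) + 1154 = (6 - 47) + 1154 = -41 + 1154 = 1113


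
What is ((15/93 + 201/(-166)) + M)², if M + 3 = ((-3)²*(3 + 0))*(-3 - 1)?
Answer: 332475632449/26481316 ≈ 12555.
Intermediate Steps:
M = -111 (M = -3 + ((-3)²*(3 + 0))*(-3 - 1) = -3 + (9*3)*(-4) = -3 + 27*(-4) = -3 - 108 = -111)
((15/93 + 201/(-166)) + M)² = ((15/93 + 201/(-166)) - 111)² = ((15*(1/93) + 201*(-1/166)) - 111)² = ((5/31 - 201/166) - 111)² = (-5401/5146 - 111)² = (-576607/5146)² = 332475632449/26481316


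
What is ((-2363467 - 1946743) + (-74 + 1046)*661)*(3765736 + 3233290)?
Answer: -25670453642668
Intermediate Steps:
((-2363467 - 1946743) + (-74 + 1046)*661)*(3765736 + 3233290) = (-4310210 + 972*661)*6999026 = (-4310210 + 642492)*6999026 = -3667718*6999026 = -25670453642668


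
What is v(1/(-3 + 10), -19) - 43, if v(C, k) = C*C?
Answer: -2106/49 ≈ -42.980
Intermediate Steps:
v(C, k) = C**2
v(1/(-3 + 10), -19) - 43 = (1/(-3 + 10))**2 - 43 = (1/7)**2 - 43 = 1/49 - 43 = -2106/49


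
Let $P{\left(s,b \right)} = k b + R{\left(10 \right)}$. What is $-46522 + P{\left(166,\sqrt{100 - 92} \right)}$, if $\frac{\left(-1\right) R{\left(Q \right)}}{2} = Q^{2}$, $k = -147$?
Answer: $-46722 - 294 \sqrt{2} \approx -47138.0$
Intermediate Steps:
$R{\left(Q \right)} = - 2 Q^{2}$
$P{\left(s,b \right)} = -200 - 147 b$ ($P{\left(s,b \right)} = - 147 b - 2 \cdot 10^{2} = - 147 b - 200 = -200 - 147 b$)
$-46522 + P{\left(166,\sqrt{100 - 92} \right)} = -46522 - \left(200 + 147 \sqrt{100 - 92}\right) = -46522 - \left(200 + 147 \sqrt{8}\right) = -46522 - \left(200 + 147 \cdot 2 \sqrt{2}\right) = -46522 - \left(200 + 294 \sqrt{2}\right) = -46722 - 294 \sqrt{2}$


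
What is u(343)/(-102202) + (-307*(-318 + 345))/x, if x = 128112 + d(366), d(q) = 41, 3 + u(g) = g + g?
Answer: -934680877/13097492906 ≈ -0.071363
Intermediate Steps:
u(g) = -3 + 2*g (u(g) = -3 + (g + g) = -3 + 2*g)
x = 128153 (x = 128112 + 41 = 128153)
u(343)/(-102202) + (-307*(-318 + 345))/x = (-3 + 2*343)/(-102202) - 307*(-318 + 345)/128153 = (-3 + 686)*(-1/102202) - 307*27*(1/128153) = 683*(-1/102202) - 8289*1/128153 = -683/102202 - 8289/128153 = -934680877/13097492906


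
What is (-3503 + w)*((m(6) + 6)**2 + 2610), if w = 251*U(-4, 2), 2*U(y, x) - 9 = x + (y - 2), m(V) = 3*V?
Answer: -9161343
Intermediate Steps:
U(y, x) = 7/2 + x/2 + y/2 (U(y, x) = 9/2 + (x + (y - 2))/2 = 9/2 + (x + (-2 + y))/2 = 9/2 + (-2 + x + y)/2 = 9/2 + (-1 + x/2 + y/2) = 7/2 + x/2 + y/2)
w = 1255/2 (w = 251*(7/2 + (1/2)*2 + (1/2)*(-4)) = 251*(7/2 + 1 - 2) = 251*(5/2) = 1255/2 ≈ 627.50)
(-3503 + w)*((m(6) + 6)**2 + 2610) = (-3503 + 1255/2)*((3*6 + 6)**2 + 2610) = -5751*((18 + 6)**2 + 2610)/2 = -5751*(24**2 + 2610)/2 = -5751*(576 + 2610)/2 = -5751/2*3186 = -9161343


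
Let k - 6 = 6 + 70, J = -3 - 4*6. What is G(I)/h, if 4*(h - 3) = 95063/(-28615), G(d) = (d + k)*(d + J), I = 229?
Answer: 7190606120/248317 ≈ 28957.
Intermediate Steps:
J = -27 (J = -3 - 24 = -27)
k = 82 (k = 6 + (6 + 70) = 6 + 76 = 82)
G(d) = (-27 + d)*(82 + d) (G(d) = (d + 82)*(d - 27) = (82 + d)*(-27 + d) = (-27 + d)*(82 + d))
h = 248317/114460 (h = 3 + (95063/(-28615))/4 = 3 + (95063*(-1/28615))/4 = 3 + (1/4)*(-95063/28615) = 3 - 95063/114460 = 248317/114460 ≈ 2.1695)
G(I)/h = (-2214 + 229**2 + 55*229)/(248317/114460) = (-2214 + 52441 + 12595)*(114460/248317) = 62822*(114460/248317) = 7190606120/248317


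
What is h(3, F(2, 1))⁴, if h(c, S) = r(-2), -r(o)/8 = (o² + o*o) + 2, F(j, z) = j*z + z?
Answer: 40960000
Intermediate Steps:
F(j, z) = z + j*z
r(o) = -16 - 16*o² (r(o) = -8*((o² + o*o) + 2) = -8*((o² + o²) + 2) = -8*(2*o² + 2) = -8*(2 + 2*o²) = -16 - 16*o²)
h(c, S) = -80 (h(c, S) = -16 - 16*(-2)² = -16 - 16*4 = -16 - 64 = -80)
h(3, F(2, 1))⁴ = (-80)⁴ = 40960000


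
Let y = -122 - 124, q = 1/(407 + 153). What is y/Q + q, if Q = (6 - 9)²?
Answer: -45917/1680 ≈ -27.332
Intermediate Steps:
q = 1/560 ≈ 0.0017857
y = -246
Q = 9 (Q = (-3)² = 9)
y/Q + q = -246/9 + 1/560 = (⅑)*(-246) + 1/560 = -82/3 + 1/560 = -45917/1680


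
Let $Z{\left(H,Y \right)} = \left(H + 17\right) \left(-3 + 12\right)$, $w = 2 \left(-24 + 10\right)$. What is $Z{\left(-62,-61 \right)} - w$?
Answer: $-377$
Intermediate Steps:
$w = -28$ ($w = 2 \left(-14\right) = -28$)
$Z{\left(H,Y \right)} = 153 + 9 H$ ($Z{\left(H,Y \right)} = \left(17 + H\right) 9 = 153 + 9 H$)
$Z{\left(-62,-61 \right)} - w = \left(153 + 9 \left(-62\right)\right) - -28 = \left(153 - 558\right) + 28 = -405 + 28 = -377$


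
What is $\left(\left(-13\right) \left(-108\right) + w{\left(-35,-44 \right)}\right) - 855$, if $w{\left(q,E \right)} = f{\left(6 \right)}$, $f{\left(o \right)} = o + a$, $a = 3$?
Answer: $558$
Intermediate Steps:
$f{\left(o \right)} = 3 + o$ ($f{\left(o \right)} = o + 3 = 3 + o$)
$w{\left(q,E \right)} = 9$ ($w{\left(q,E \right)} = 3 + 6 = 9$)
$\left(\left(-13\right) \left(-108\right) + w{\left(-35,-44 \right)}\right) - 855 = \left(\left(-13\right) \left(-108\right) + 9\right) - 855 = \left(1404 + 9\right) - 855 = 1413 - 855 = 558$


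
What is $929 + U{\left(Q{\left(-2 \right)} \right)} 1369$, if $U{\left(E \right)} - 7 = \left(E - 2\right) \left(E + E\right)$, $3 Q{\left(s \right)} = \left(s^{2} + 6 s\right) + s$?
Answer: $\frac{532688}{9} \approx 59188.0$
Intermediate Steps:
$Q{\left(s \right)} = \frac{s^{2}}{3} + \frac{7 s}{3}$ ($Q{\left(s \right)} = \frac{\left(s^{2} + 6 s\right) + s}{3} = \frac{s^{2} + 7 s}{3} = \frac{s^{2}}{3} + \frac{7 s}{3}$)
$U{\left(E \right)} = 7 + 2 E \left(-2 + E\right)$ ($U{\left(E \right)} = 7 + \left(E - 2\right) \left(E + E\right) = 7 + \left(-2 + E\right) 2 E = 7 + 2 E \left(-2 + E\right)$)
$929 + U{\left(Q{\left(-2 \right)} \right)} 1369 = 929 + \left(7 - 4 \cdot \frac{1}{3} \left(-2\right) \left(7 - 2\right) + 2 \left(\frac{1}{3} \left(-2\right) \left(7 - 2\right)\right)^{2}\right) 1369 = 929 + \left(7 - 4 \cdot \frac{1}{3} \left(-2\right) 5 + 2 \left(\frac{1}{3} \left(-2\right) 5\right)^{2}\right) 1369 = 929 + \left(7 - - \frac{40}{3} + 2 \left(- \frac{10}{3}\right)^{2}\right) 1369 = 929 + \left(7 + \frac{40}{3} + 2 \cdot \frac{100}{9}\right) 1369 = 929 + \left(7 + \frac{40}{3} + \frac{200}{9}\right) 1369 = 929 + \frac{383}{9} \cdot 1369 = 929 + \frac{524327}{9} = \frac{532688}{9}$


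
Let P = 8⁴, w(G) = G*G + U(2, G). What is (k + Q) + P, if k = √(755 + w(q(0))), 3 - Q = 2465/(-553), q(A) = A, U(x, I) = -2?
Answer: 2269212/553 + √753 ≈ 4130.9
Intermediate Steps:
w(G) = -2 + G² (w(G) = G*G - 2 = G² - 2 = -2 + G²)
P = 4096
Q = 4124/553 (Q = 3 - 2465/(-553) = 3 - 2465*(-1)/553 = 3 - 1*(-2465/553) = 3 + 2465/553 = 4124/553 ≈ 7.4575)
k = √753 (k = √(755 + (-2 + 0²)) = √(755 + (-2 + 0)) = √(755 - 2) = √753 ≈ 27.441)
(k + Q) + P = (√753 + 4124/553) + 4096 = (4124/553 + √753) + 4096 = 2269212/553 + √753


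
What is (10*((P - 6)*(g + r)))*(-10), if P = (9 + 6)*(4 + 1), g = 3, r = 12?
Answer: -103500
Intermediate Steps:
P = 75 (P = 15*5 = 75)
(10*((P - 6)*(g + r)))*(-10) = (10*((75 - 6)*(3 + 12)))*(-10) = (10*(69*15))*(-10) = (10*1035)*(-10) = 10350*(-10) = -103500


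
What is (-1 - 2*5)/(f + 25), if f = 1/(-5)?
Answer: -55/124 ≈ -0.44355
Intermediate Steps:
f = -1/5 ≈ -0.20000
(-1 - 2*5)/(f + 25) = (-1 - 2*5)/(-1/5 + 25) = (-1 - 10)/(124/5) = -11*5/124 = -55/124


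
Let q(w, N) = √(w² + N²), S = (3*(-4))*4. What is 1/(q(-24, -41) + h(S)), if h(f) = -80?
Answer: -80/4143 - √2257/4143 ≈ -0.030777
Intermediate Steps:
S = -48 (S = -12*4 = -48)
q(w, N) = √(N² + w²)
1/(q(-24, -41) + h(S)) = 1/(√((-41)² + (-24)²) - 80) = 1/(√(1681 + 576) - 80) = 1/(√2257 - 80) = 1/(-80 + √2257)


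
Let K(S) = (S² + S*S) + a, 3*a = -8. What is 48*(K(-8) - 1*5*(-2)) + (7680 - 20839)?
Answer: -6663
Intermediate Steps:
a = -8/3 (a = (⅓)*(-8) = -8/3 ≈ -2.6667)
K(S) = -8/3 + 2*S² (K(S) = (S² + S*S) - 8/3 = (S² + S²) - 8/3 = 2*S² - 8/3 = -8/3 + 2*S²)
48*(K(-8) - 1*5*(-2)) + (7680 - 20839) = 48*((-8/3 + 2*(-8)²) - 1*5*(-2)) + (7680 - 20839) = 48*((-8/3 + 2*64) - 5*(-2)) - 13159 = 48*((-8/3 + 128) + 10) - 13159 = 48*(376/3 + 10) - 13159 = 48*(406/3) - 13159 = 6496 - 13159 = -6663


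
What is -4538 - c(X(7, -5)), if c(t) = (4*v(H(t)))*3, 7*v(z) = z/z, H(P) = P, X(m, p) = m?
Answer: -31778/7 ≈ -4539.7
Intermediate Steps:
v(z) = ⅐ (v(z) = (z/z)/7 = (⅐)*1 = ⅐)
c(t) = 12/7 (c(t) = (4*(⅐))*3 = (4/7)*3 = 12/7)
-4538 - c(X(7, -5)) = -4538 - 1*12/7 = -4538 - 12/7 = -31778/7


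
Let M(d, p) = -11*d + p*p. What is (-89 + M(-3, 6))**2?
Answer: 400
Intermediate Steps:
M(d, p) = p**2 - 11*d (M(d, p) = -11*d + p**2 = p**2 - 11*d)
(-89 + M(-3, 6))**2 = (-89 + (6**2 - 11*(-3)))**2 = (-89 + (36 + 33))**2 = (-89 + 69)**2 = (-20)**2 = 400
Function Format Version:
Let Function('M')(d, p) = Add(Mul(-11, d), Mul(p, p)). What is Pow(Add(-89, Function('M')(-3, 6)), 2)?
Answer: 400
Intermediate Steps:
Function('M')(d, p) = Add(Pow(p, 2), Mul(-11, d)) (Function('M')(d, p) = Add(Mul(-11, d), Pow(p, 2)) = Add(Pow(p, 2), Mul(-11, d)))
Pow(Add(-89, Function('M')(-3, 6)), 2) = Pow(Add(-89, Add(Pow(6, 2), Mul(-11, -3))), 2) = Pow(Add(-89, Add(36, 33)), 2) = Pow(Add(-89, 69), 2) = Pow(-20, 2) = 400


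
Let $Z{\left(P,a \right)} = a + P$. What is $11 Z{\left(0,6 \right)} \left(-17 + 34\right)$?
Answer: $1122$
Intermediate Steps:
$Z{\left(P,a \right)} = P + a$
$11 Z{\left(0,6 \right)} \left(-17 + 34\right) = 11 \left(0 + 6\right) \left(-17 + 34\right) = 11 \cdot 6 \cdot 17 = 11 \cdot 102 = 1122$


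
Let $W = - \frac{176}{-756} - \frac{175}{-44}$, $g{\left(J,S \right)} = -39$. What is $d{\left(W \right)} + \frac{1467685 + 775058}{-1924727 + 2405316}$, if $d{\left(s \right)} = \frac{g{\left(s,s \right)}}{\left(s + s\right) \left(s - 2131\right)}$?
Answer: $\frac{1389394984671363693}{297589371529663415} \approx 4.6688$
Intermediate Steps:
$W = \frac{35011}{8316}$ ($W = \left(-176\right) \left(- \frac{1}{756}\right) - - \frac{175}{44} = \frac{44}{189} + \frac{175}{44} = \frac{35011}{8316} \approx 4.2101$)
$d{\left(s \right)} = - \frac{39}{2 s \left(-2131 + s\right)}$ ($d{\left(s \right)} = - \frac{39}{\left(s + s\right) \left(s - 2131\right)} = - \frac{39}{2 s \left(-2131 + s\right)}$)
$d{\left(W \right)} + \frac{1467685 + 775058}{-1924727 + 2405316} = - \frac{39}{2 \cdot \frac{35011}{8316} \left(-2131 + \frac{35011}{8316}\right)} + \frac{1467685 + 775058}{-1924727 + 2405316} = \left(- \frac{39}{2}\right) \frac{8316}{35011} \frac{1}{- \frac{17686385}{8316}} + \frac{2242743}{480589} = \left(- \frac{39}{2}\right) \frac{8316}{35011} \left(- \frac{8316}{17686385}\right) + 2242743 \cdot \frac{1}{480589} = \frac{1348539192}{619218025235} + \frac{2242743}{480589} = \frac{1389394984671363693}{297589371529663415}$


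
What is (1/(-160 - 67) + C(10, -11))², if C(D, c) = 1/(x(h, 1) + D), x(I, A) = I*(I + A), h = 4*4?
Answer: 3025/4097792196 ≈ 7.3820e-7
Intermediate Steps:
h = 16
x(I, A) = I*(A + I)
C(D, c) = 1/(272 + D) (C(D, c) = 1/(16*(1 + 16) + D) = 1/(16*17 + D) = 1/(272 + D))
(1/(-160 - 67) + C(10, -11))² = (1/(-160 - 67) + 1/(272 + 10))² = (1/(-227) + 1/282)² = (-1/227 + 1/282)² = (-55/64014)² = 3025/4097792196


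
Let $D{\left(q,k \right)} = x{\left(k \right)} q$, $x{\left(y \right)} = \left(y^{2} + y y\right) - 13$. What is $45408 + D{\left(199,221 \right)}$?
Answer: $19481539$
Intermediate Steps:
$x{\left(y \right)} = -13 + 2 y^{2}$ ($x{\left(y \right)} = \left(y^{2} + y^{2}\right) - 13 = 2 y^{2} - 13 = -13 + 2 y^{2}$)
$D{\left(q,k \right)} = q \left(-13 + 2 k^{2}\right)$ ($D{\left(q,k \right)} = \left(-13 + 2 k^{2}\right) q = q \left(-13 + 2 k^{2}\right)$)
$45408 + D{\left(199,221 \right)} = 45408 + 199 \left(-13 + 2 \cdot 221^{2}\right) = 45408 + 199 \left(-13 + 2 \cdot 48841\right) = 45408 + 199 \left(-13 + 97682\right) = 45408 + 199 \cdot 97669 = 45408 + 19436131 = 19481539$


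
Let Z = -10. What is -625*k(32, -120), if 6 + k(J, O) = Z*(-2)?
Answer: -8750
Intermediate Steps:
k(J, O) = 14 (k(J, O) = -6 - 10*(-2) = -6 + 20 = 14)
-625*k(32, -120) = -625*14 = -8750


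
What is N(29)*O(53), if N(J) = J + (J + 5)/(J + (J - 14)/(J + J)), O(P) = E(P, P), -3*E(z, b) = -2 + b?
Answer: -870145/1697 ≈ -512.75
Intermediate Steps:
E(z, b) = 2/3 - b/3 (E(z, b) = -(-2 + b)/3 = 2/3 - b/3)
O(P) = 2/3 - P/3
N(J) = J + (5 + J)/(J + (-14 + J)/(2*J)) (N(J) = J + (5 + J)/(J + (-14 + J)/((2*J))) = J + (5 + J)/(J + (-14 + J)*(1/(2*J))) = J + (5 + J)/(J + (-14 + J)/(2*J)))
N(29)*O(53) = (29*(-4 + 2*29**2 + 3*29)/(-14 + 29 + 2*29**2))*(2/3 - 1/3*53) = (29*(-4 + 2*841 + 87)/(-14 + 29 + 2*841))*(2/3 - 53/3) = (29*(-4 + 1682 + 87)/(-14 + 29 + 1682))*(-17) = (29*1765/1697)*(-17) = (29*(1/1697)*1765)*(-17) = (51185/1697)*(-17) = -870145/1697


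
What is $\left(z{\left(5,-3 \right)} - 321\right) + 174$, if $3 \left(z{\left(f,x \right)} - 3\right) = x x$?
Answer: $-141$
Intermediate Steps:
$z{\left(f,x \right)} = 3 + \frac{x^{2}}{3}$ ($z{\left(f,x \right)} = 3 + \frac{x x}{3} = 3 + \frac{x^{2}}{3}$)
$\left(z{\left(5,-3 \right)} - 321\right) + 174 = \left(\left(3 + \frac{\left(-3\right)^{2}}{3}\right) - 321\right) + 174 = \left(\left(3 + \frac{1}{3} \cdot 9\right) - 321\right) + 174 = \left(\left(3 + 3\right) - 321\right) + 174 = \left(6 - 321\right) + 174 = -315 + 174 = -141$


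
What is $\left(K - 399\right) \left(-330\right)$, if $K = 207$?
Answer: $63360$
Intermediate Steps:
$\left(K - 399\right) \left(-330\right) = \left(207 - 399\right) \left(-330\right) = \left(-192\right) \left(-330\right) = 63360$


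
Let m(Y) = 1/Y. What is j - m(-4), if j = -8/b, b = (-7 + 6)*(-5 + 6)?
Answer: 33/4 ≈ 8.2500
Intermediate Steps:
b = -1 (b = -1*1 = -1)
m(Y) = 1/Y
j = 8 (j = -8/(-1) = -8*(-1) = 8)
j - m(-4) = 8 - 1/(-4) = 8 - 1*(-¼) = 8 + ¼ = 33/4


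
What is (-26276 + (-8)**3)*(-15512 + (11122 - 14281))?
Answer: 500158748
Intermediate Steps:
(-26276 + (-8)**3)*(-15512 + (11122 - 14281)) = (-26276 - 512)*(-15512 - 3159) = -26788*(-18671) = 500158748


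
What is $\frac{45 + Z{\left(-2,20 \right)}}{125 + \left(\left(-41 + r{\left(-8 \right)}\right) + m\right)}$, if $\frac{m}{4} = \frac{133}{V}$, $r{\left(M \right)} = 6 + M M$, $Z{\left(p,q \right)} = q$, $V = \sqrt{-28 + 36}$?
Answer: $- \frac{715}{833} + \frac{1235 \sqrt{2}}{1666} \approx 0.19001$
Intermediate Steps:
$V = 2 \sqrt{2}$ ($V = \sqrt{8} = 2 \sqrt{2} \approx 2.8284$)
$r{\left(M \right)} = 6 + M^{2}$
$m = 133 \sqrt{2}$ ($m = 4 \frac{133}{2 \sqrt{2}} = 4 \cdot 133 \frac{\sqrt{2}}{4} = 4 \frac{133 \sqrt{2}}{4} = 133 \sqrt{2} \approx 188.09$)
$\frac{45 + Z{\left(-2,20 \right)}}{125 + \left(\left(-41 + r{\left(-8 \right)}\right) + m\right)} = \frac{45 + 20}{125 + \left(\left(-41 + \left(6 + \left(-8\right)^{2}\right)\right) + 133 \sqrt{2}\right)} = \frac{65}{125 + \left(\left(-41 + \left(6 + 64\right)\right) + 133 \sqrt{2}\right)} = \frac{65}{125 + \left(\left(-41 + 70\right) + 133 \sqrt{2}\right)} = \frac{65}{125 + \left(29 + 133 \sqrt{2}\right)} = \frac{65}{154 + 133 \sqrt{2}}$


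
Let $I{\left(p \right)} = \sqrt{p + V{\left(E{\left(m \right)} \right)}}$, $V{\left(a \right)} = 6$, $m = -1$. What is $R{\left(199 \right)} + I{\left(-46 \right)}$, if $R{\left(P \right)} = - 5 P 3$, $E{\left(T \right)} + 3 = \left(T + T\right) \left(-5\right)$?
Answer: $-2985 + 2 i \sqrt{10} \approx -2985.0 + 6.3246 i$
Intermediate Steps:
$E{\left(T \right)} = -3 - 10 T$ ($E{\left(T \right)} = -3 + \left(T + T\right) \left(-5\right) = -3 + 2 T \left(-5\right) = -3 - 10 T$)
$R{\left(P \right)} = - 15 P$
$I{\left(p \right)} = \sqrt{6 + p}$ ($I{\left(p \right)} = \sqrt{p + 6} = \sqrt{6 + p}$)
$R{\left(199 \right)} + I{\left(-46 \right)} = \left(-15\right) 199 + \sqrt{6 - 46} = -2985 + \sqrt{-40} = -2985 + 2 i \sqrt{10}$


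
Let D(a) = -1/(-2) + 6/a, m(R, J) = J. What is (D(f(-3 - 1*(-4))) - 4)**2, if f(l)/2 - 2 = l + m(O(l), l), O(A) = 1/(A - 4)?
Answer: 121/16 ≈ 7.5625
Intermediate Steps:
O(A) = 1/(-4 + A)
f(l) = 4 + 4*l (f(l) = 4 + 2*(l + l) = 4 + 2*(2*l) = 4 + 4*l)
D(a) = 1/2 + 6/a (D(a) = -1*(-1/2) + 6/a = 1/2 + 6/a)
(D(f(-3 - 1*(-4))) - 4)**2 = ((12 + (4 + 4*(-3 - 1*(-4))))/(2*(4 + 4*(-3 - 1*(-4)))) - 4)**2 = ((12 + (4 + 4*(-3 + 4)))/(2*(4 + 4*(-3 + 4))) - 4)**2 = ((12 + (4 + 4*1))/(2*(4 + 4*1)) - 4)**2 = ((12 + (4 + 4))/(2*(4 + 4)) - 4)**2 = ((1/2)*(12 + 8)/8 - 4)**2 = ((1/2)*(1/8)*20 - 4)**2 = (5/4 - 4)**2 = (-11/4)**2 = 121/16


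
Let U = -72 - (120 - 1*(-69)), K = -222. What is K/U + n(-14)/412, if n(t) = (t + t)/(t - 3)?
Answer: 130183/152337 ≈ 0.85457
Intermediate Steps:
n(t) = 2*t/(-3 + t) (n(t) = (2*t)/(-3 + t) = 2*t/(-3 + t))
U = -261 (U = -72 - (120 + 69) = -72 - 1*189 = -72 - 189 = -261)
K/U + n(-14)/412 = -222/(-261) + (2*(-14)/(-3 - 14))/412 = -222*(-1/261) + (2*(-14)/(-17))*(1/412) = 74/87 + (2*(-14)*(-1/17))*(1/412) = 74/87 + (28/17)*(1/412) = 74/87 + 7/1751 = 130183/152337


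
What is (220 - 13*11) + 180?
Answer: 257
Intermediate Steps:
(220 - 13*11) + 180 = (220 - 143) + 180 = 77 + 180 = 257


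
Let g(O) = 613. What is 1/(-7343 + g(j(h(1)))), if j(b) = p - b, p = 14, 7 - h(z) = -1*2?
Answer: -1/6730 ≈ -0.00014859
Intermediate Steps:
h(z) = 9 (h(z) = 7 - (-1)*2 = 7 - 1*(-2) = 7 + 2 = 9)
j(b) = 14 - b
1/(-7343 + g(j(h(1)))) = 1/(-7343 + 613) = 1/(-6730) = -1/6730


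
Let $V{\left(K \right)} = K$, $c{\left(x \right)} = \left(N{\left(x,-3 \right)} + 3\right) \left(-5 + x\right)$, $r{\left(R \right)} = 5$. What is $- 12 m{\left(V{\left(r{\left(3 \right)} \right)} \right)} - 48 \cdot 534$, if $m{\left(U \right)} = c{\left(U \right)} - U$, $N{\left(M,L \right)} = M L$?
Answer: $-25572$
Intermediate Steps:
$N{\left(M,L \right)} = L M$
$c{\left(x \right)} = \left(-5 + x\right) \left(3 - 3 x\right)$ ($c{\left(x \right)} = \left(- 3 x + 3\right) \left(-5 + x\right) = \left(3 - 3 x\right) \left(-5 + x\right) = \left(-5 + x\right) \left(3 - 3 x\right)$)
$m{\left(U \right)} = -15 - 3 U^{2} + 17 U$ ($m{\left(U \right)} = \left(-15 - 3 U^{2} + 18 U\right) - U = -15 - 3 U^{2} + 17 U$)
$- 12 m{\left(V{\left(r{\left(3 \right)} \right)} \right)} - 48 \cdot 534 = - 12 \left(-15 - 3 \cdot 5^{2} + 17 \cdot 5\right) - 48 \cdot 534 = - 12 \left(-15 - 75 + 85\right) - 25632 = \left(-12\right) \left(-5\right) - 25632 = 60 - 25632 = -25572$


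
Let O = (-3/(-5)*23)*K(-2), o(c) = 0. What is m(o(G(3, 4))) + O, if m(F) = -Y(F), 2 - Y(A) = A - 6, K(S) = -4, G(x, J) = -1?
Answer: -316/5 ≈ -63.200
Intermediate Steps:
Y(A) = 8 - A (Y(A) = 2 - (A - 6) = 2 - (-6 + A) = 2 + (6 - A) = 8 - A)
m(F) = -8 + F (m(F) = -(8 - F) = -8 + F)
O = -276/5 (O = (-3/(-5)*23)*(-4) = (-3*(-⅕)*23)*(-4) = ((⅗)*23)*(-4) = (69/5)*(-4) = -276/5 ≈ -55.200)
m(o(G(3, 4))) + O = (-8 + 0) - 276/5 = -8 - 276/5 = -316/5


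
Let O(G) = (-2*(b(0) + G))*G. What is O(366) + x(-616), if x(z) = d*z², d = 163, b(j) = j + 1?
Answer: 61582684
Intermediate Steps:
b(j) = 1 + j
x(z) = 163*z²
O(G) = G*(-2 - 2*G) (O(G) = (-2*((1 + 0) + G))*G = (-2*(1 + G))*G = (-2 - 2*G)*G = G*(-2 - 2*G))
O(366) + x(-616) = -2*366*(1 + 366) + 163*(-616)² = -2*366*367 + 163*379456 = -268644 + 61851328 = 61582684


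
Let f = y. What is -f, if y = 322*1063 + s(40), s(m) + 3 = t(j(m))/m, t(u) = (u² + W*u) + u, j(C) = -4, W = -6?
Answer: -3422839/10 ≈ -3.4228e+5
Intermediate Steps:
t(u) = u² - 5*u (t(u) = (u² - 6*u) + u = u² - 5*u)
s(m) = -3 + 36/m (s(m) = -3 + (-4*(-5 - 4))/m = -3 + (-4*(-9))/m = -3 + 36/m)
y = 3422839/10 (y = 322*1063 + (-3 + 36/40) = 342286 + (-3 + 36*(1/40)) = 342286 + (-3 + 9/10) = 342286 - 21/10 = 3422839/10 ≈ 3.4228e+5)
f = 3422839/10 ≈ 3.4228e+5
-f = -1*3422839/10 = -3422839/10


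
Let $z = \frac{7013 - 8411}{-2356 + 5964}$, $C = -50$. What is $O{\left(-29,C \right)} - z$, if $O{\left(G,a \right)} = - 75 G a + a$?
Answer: $- \frac{196274501}{1804} \approx -1.088 \cdot 10^{5}$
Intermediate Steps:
$z = - \frac{699}{1804}$ ($z = - \frac{1398}{3608} = \left(-1398\right) \frac{1}{3608} = - \frac{699}{1804} \approx -0.38747$)
$O{\left(G,a \right)} = a - 75 G a$ ($O{\left(G,a \right)} = - 75 G a + a = a - 75 G a$)
$O{\left(-29,C \right)} - z = - 50 \left(1 - -2175\right) - - \frac{699}{1804} = - 50 \left(1 + 2175\right) + \frac{699}{1804} = \left(-50\right) 2176 + \frac{699}{1804} = -108800 + \frac{699}{1804} = - \frac{196274501}{1804}$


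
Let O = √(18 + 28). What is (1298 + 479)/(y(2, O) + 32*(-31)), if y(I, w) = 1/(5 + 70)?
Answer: -133275/74399 ≈ -1.7914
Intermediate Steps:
O = √46 ≈ 6.7823
y(I, w) = 1/75
(1298 + 479)/(y(2, O) + 32*(-31)) = (1298 + 479)/(1/75 + 32*(-31)) = 1777/(1/75 - 992) = 1777/(-74399/75) = 1777*(-75/74399) = -133275/74399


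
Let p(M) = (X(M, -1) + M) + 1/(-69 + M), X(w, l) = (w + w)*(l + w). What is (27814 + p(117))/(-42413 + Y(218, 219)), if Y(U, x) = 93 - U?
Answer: -2643601/2041824 ≈ -1.2947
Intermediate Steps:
X(w, l) = 2*w*(l + w) (X(w, l) = (2*w)*(l + w) = 2*w*(l + w))
p(M) = M + 1/(-69 + M) + 2*M*(-1 + M) (p(M) = (2*M*(-1 + M) + M) + 1/(-69 + M) = (M + 2*M*(-1 + M)) + 1/(-69 + M) = M + 1/(-69 + M) + 2*M*(-1 + M))
(27814 + p(117))/(-42413 + Y(218, 219)) = (27814 + (1 - 139*117² + 2*117³ + 69*117)/(-69 + 117))/(-42413 + (93 - 1*218)) = (27814 + (1 - 139*13689 + 2*1601613 + 8073)/48)/(-42413 + (93 - 218)) = (27814 + (1 - 1902771 + 3203226 + 8073)/48)/(-42413 - 125) = (27814 + (1/48)*1308529)/(-42538) = (27814 + 1308529/48)*(-1/42538) = (2643601/48)*(-1/42538) = -2643601/2041824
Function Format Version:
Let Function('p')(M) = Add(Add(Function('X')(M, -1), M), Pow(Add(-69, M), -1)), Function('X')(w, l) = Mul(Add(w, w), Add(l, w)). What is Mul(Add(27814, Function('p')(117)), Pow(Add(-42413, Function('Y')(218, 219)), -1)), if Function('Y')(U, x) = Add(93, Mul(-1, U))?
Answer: Rational(-2643601, 2041824) ≈ -1.2947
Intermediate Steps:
Function('X')(w, l) = Mul(2, w, Add(l, w)) (Function('X')(w, l) = Mul(Mul(2, w), Add(l, w)) = Mul(2, w, Add(l, w)))
Function('p')(M) = Add(M, Pow(Add(-69, M), -1), Mul(2, M, Add(-1, M))) (Function('p')(M) = Add(Add(Mul(2, M, Add(-1, M)), M), Pow(Add(-69, M), -1)) = Add(Add(M, Mul(2, M, Add(-1, M))), Pow(Add(-69, M), -1)) = Add(M, Pow(Add(-69, M), -1), Mul(2, M, Add(-1, M))))
Mul(Add(27814, Function('p')(117)), Pow(Add(-42413, Function('Y')(218, 219)), -1)) = Mul(Add(27814, Mul(Pow(Add(-69, 117), -1), Add(1, Mul(-139, Pow(117, 2)), Mul(2, Pow(117, 3)), Mul(69, 117)))), Pow(Add(-42413, Add(93, Mul(-1, 218))), -1)) = Mul(Add(27814, Mul(Pow(48, -1), Add(1, Mul(-139, 13689), Mul(2, 1601613), 8073))), Pow(Add(-42413, Add(93, -218)), -1)) = Mul(Add(27814, Mul(Rational(1, 48), Add(1, -1902771, 3203226, 8073))), Pow(Add(-42413, -125), -1)) = Mul(Add(27814, Mul(Rational(1, 48), 1308529)), Pow(-42538, -1)) = Mul(Add(27814, Rational(1308529, 48)), Rational(-1, 42538)) = Mul(Rational(2643601, 48), Rational(-1, 42538)) = Rational(-2643601, 2041824)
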